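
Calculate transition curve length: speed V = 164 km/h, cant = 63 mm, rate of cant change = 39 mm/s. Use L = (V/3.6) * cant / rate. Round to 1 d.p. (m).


Convert speed: V = 164 / 3.6 = 45.5556 m/s
L = 45.5556 * 63 / 39
L = 2870.0 / 39
L = 73.6 m

73.6


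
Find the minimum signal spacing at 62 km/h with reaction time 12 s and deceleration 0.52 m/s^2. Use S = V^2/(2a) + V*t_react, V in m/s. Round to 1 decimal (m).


V = 62 / 3.6 = 17.2222 m/s
Braking distance = 17.2222^2 / (2*0.52) = 285.1971 m
Sighting distance = 17.2222 * 12 = 206.6667 m
S = 285.1971 + 206.6667 = 491.9 m

491.9


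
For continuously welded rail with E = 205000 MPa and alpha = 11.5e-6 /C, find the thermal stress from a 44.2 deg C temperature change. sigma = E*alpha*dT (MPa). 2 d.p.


sigma = E * alpha * dT
sigma = 205000 * 11.5e-6 * 44.2
sigma = 2.3575 * 44.2
sigma = 104.20 MPa

104.20


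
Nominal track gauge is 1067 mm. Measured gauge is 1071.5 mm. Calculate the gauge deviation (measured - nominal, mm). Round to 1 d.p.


Deviation = measured - nominal
Deviation = 1071.5 - 1067
Deviation = 4.5 mm

4.5


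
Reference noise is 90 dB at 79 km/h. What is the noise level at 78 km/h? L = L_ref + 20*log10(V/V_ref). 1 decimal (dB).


V/V_ref = 78 / 79 = 0.987342
log10(0.987342) = -0.005532
20 * -0.005532 = -0.1106
L = 90 + -0.1106 = 89.9 dB

89.9


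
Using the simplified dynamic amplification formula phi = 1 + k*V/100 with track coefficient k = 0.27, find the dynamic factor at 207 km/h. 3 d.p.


phi = 1 + k * V / 100
phi = 1 + 0.27 * 207 / 100
phi = 1 + 0.5589
phi = 1.559

1.559


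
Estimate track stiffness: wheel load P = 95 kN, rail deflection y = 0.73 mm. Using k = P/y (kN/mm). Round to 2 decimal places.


Track stiffness k = P / y
k = 95 / 0.73
k = 130.14 kN/mm

130.14


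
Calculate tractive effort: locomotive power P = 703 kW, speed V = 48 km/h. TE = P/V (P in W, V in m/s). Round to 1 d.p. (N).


Convert: P = 703 kW = 703000 W
V = 48 / 3.6 = 13.3333 m/s
TE = 703000 / 13.3333
TE = 52725.0 N

52725.0


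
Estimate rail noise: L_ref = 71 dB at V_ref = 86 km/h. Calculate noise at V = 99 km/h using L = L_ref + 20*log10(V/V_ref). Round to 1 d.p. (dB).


V/V_ref = 99 / 86 = 1.151163
log10(1.151163) = 0.061137
20 * 0.061137 = 1.2227
L = 71 + 1.2227 = 72.2 dB

72.2


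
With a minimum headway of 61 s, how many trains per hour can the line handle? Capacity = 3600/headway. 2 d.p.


Capacity = 3600 / headway
Capacity = 3600 / 61
Capacity = 59.02 trains/hour

59.02


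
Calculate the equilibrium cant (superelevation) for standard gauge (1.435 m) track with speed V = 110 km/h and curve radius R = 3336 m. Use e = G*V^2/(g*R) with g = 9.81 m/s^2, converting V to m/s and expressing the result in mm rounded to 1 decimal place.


Convert speed: V = 110 / 3.6 = 30.5556 m/s
Apply formula: e = 1.435 * 30.5556^2 / (9.81 * 3336)
e = 1.435 * 933.642 / 32726.16
e = 0.040939 m = 40.9 mm

40.9


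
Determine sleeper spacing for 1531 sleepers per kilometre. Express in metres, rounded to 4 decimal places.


Spacing = 1000 m / number of sleepers
Spacing = 1000 / 1531
Spacing = 0.6532 m

0.6532


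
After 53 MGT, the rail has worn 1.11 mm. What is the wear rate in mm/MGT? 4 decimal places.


Wear rate = total wear / cumulative tonnage
Rate = 1.11 / 53
Rate = 0.0209 mm/MGT

0.0209


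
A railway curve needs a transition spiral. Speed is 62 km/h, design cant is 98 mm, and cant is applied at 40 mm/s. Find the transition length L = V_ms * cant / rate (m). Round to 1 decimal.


Convert speed: V = 62 / 3.6 = 17.2222 m/s
L = 17.2222 * 98 / 40
L = 1687.7778 / 40
L = 42.2 m

42.2


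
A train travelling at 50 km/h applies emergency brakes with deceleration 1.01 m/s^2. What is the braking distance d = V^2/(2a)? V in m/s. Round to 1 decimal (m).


Convert speed: V = 50 / 3.6 = 13.8889 m/s
V^2 = 192.9012
d = 192.9012 / (2 * 1.01)
d = 192.9012 / 2.02
d = 95.5 m

95.5


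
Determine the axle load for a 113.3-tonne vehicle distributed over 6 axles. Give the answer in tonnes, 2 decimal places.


Load per axle = total weight / number of axles
Load = 113.3 / 6
Load = 18.88 tonnes

18.88


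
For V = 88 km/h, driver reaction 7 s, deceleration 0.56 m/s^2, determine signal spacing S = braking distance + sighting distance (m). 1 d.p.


V = 88 / 3.6 = 24.4444 m/s
Braking distance = 24.4444^2 / (2*0.56) = 533.5097 m
Sighting distance = 24.4444 * 7 = 171.1111 m
S = 533.5097 + 171.1111 = 704.6 m

704.6


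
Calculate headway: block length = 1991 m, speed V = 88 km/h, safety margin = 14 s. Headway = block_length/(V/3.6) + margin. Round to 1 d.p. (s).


V = 88 / 3.6 = 24.4444 m/s
Block traversal time = 1991 / 24.4444 = 81.45 s
Headway = 81.45 + 14
Headway = 95.5 s

95.5


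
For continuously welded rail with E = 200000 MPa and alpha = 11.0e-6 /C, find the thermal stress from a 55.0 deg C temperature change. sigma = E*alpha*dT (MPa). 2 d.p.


sigma = E * alpha * dT
sigma = 200000 * 11.0e-6 * 55.0
sigma = 2.2 * 55.0
sigma = 121.00 MPa

121.00


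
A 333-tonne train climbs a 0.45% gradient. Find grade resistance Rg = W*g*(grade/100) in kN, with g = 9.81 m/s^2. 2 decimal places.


Rg = W * 9.81 * grade / 100
Rg = 333 * 9.81 * 0.45 / 100
Rg = 3266.73 * 0.0045
Rg = 14.70 kN

14.70


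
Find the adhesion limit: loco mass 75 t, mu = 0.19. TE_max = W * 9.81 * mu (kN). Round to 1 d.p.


TE_max = W * g * mu
TE_max = 75 * 9.81 * 0.19
TE_max = 735.75 * 0.19
TE_max = 139.8 kN

139.8


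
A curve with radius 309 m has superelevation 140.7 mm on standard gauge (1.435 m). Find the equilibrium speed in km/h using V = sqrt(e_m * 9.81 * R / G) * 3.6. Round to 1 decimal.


Convert cant: e = 140.7 mm = 0.1407 m
V_ms = sqrt(0.1407 * 9.81 * 309 / 1.435)
V_ms = sqrt(297.214288) = 17.2399 m/s
V = 17.2399 * 3.6 = 62.1 km/h

62.1


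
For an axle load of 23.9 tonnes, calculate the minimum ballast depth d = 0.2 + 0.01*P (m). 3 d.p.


d = 0.2 + 0.01 * 23.9
d = 0.2 + 0.239
d = 0.439 m

0.439


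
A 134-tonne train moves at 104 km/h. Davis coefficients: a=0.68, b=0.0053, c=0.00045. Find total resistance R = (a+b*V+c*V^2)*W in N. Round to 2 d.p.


b*V = 0.0053 * 104 = 0.5512
c*V^2 = 0.00045 * 10816 = 4.8672
R_per_t = 0.68 + 0.5512 + 4.8672 = 6.0984 N/t
R_total = 6.0984 * 134 = 817.19 N

817.19


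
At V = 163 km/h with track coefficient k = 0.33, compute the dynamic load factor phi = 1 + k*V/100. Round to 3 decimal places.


phi = 1 + k * V / 100
phi = 1 + 0.33 * 163 / 100
phi = 1 + 0.5379
phi = 1.538

1.538


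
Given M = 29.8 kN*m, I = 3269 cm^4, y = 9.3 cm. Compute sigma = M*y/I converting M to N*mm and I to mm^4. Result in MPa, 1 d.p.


Convert units:
M = 29.8 kN*m = 29800000 N*mm
y = 9.3 cm = 93 mm
I = 3269 cm^4 = 32690000 mm^4
sigma = 29800000 * 93 / 32690000
sigma = 84.8 MPa

84.8


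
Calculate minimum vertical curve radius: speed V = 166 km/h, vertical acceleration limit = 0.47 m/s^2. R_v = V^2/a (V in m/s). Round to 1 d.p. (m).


Convert speed: V = 166 / 3.6 = 46.1111 m/s
V^2 = 2126.2346 m^2/s^2
R_v = 2126.2346 / 0.47
R_v = 4523.9 m

4523.9


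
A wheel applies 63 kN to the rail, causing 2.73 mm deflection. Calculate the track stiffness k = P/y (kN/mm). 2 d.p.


Track stiffness k = P / y
k = 63 / 2.73
k = 23.08 kN/mm

23.08


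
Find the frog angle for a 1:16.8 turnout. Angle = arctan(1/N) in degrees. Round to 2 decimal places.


1/N = 1/16.8 = 0.059524
angle = arctan(0.059524) = 0.059454 rad
angle = 0.059454 * 180/pi = 3.41 degrees

3.41


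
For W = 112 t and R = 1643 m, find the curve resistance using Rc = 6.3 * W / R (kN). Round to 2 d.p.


Rc = 6.3 * W / R
Rc = 6.3 * 112 / 1643
Rc = 705.6 / 1643
Rc = 0.43 kN

0.43


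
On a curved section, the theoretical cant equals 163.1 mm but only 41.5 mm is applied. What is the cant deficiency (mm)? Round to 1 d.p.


Cant deficiency = equilibrium cant - actual cant
CD = 163.1 - 41.5
CD = 121.6 mm

121.6


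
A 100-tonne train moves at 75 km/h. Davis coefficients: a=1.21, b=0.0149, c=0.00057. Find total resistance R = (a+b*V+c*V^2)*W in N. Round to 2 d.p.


b*V = 0.0149 * 75 = 1.1175
c*V^2 = 0.00057 * 5625 = 3.20625
R_per_t = 1.21 + 1.1175 + 3.20625 = 5.53375 N/t
R_total = 5.53375 * 100 = 553.38 N

553.38


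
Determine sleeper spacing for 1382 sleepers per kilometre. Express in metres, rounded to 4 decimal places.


Spacing = 1000 m / number of sleepers
Spacing = 1000 / 1382
Spacing = 0.7236 m

0.7236


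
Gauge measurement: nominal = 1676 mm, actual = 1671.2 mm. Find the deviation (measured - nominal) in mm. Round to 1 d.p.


Deviation = measured - nominal
Deviation = 1671.2 - 1676
Deviation = -4.8 mm

-4.8


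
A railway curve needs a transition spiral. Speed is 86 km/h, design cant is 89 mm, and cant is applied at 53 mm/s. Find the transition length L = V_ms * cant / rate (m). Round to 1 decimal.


Convert speed: V = 86 / 3.6 = 23.8889 m/s
L = 23.8889 * 89 / 53
L = 2126.1111 / 53
L = 40.1 m

40.1


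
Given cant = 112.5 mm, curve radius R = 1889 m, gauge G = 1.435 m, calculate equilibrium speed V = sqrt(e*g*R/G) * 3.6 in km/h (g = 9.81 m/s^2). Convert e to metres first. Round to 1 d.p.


Convert cant: e = 112.5 mm = 0.1125 m
V_ms = sqrt(0.1125 * 9.81 * 1889 / 1.435)
V_ms = sqrt(1452.785801) = 38.1154 m/s
V = 38.1154 * 3.6 = 137.2 km/h

137.2


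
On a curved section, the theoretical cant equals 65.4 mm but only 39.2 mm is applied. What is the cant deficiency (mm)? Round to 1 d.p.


Cant deficiency = equilibrium cant - actual cant
CD = 65.4 - 39.2
CD = 26.2 mm

26.2


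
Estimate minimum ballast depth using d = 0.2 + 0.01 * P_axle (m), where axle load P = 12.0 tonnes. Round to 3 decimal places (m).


d = 0.2 + 0.01 * 12.0
d = 0.2 + 0.12
d = 0.320 m

0.320


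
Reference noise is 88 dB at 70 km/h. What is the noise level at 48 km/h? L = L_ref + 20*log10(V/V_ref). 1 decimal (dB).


V/V_ref = 48 / 70 = 0.685714
log10(0.685714) = -0.163857
20 * -0.163857 = -3.2771
L = 88 + -3.2771 = 84.7 dB

84.7


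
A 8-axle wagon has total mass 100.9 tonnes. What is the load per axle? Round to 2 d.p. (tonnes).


Load per axle = total weight / number of axles
Load = 100.9 / 8
Load = 12.61 tonnes

12.61


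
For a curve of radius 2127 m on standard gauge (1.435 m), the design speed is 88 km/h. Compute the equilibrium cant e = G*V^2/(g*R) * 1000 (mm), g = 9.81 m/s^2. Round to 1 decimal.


Convert speed: V = 88 / 3.6 = 24.4444 m/s
Apply formula: e = 1.435 * 24.4444^2 / (9.81 * 2127)
e = 1.435 * 597.5309 / 20865.87
e = 0.041094 m = 41.1 mm

41.1


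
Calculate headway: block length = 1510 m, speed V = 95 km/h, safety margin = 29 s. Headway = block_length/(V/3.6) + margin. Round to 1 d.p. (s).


V = 95 / 3.6 = 26.3889 m/s
Block traversal time = 1510 / 26.3889 = 57.2211 s
Headway = 57.2211 + 29
Headway = 86.2 s

86.2


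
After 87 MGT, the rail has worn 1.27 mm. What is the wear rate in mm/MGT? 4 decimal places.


Wear rate = total wear / cumulative tonnage
Rate = 1.27 / 87
Rate = 0.0146 mm/MGT

0.0146


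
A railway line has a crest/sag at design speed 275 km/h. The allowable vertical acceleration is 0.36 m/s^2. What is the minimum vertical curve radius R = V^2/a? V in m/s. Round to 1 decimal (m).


Convert speed: V = 275 / 3.6 = 76.3889 m/s
V^2 = 5835.2623 m^2/s^2
R_v = 5835.2623 / 0.36
R_v = 16209.1 m

16209.1


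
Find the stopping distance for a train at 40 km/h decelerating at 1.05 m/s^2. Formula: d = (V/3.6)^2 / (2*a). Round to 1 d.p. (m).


Convert speed: V = 40 / 3.6 = 11.1111 m/s
V^2 = 123.4568
d = 123.4568 / (2 * 1.05)
d = 123.4568 / 2.1
d = 58.8 m

58.8


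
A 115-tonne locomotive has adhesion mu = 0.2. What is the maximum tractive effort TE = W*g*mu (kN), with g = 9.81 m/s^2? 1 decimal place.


TE_max = W * g * mu
TE_max = 115 * 9.81 * 0.2
TE_max = 1128.15 * 0.2
TE_max = 225.6 kN

225.6


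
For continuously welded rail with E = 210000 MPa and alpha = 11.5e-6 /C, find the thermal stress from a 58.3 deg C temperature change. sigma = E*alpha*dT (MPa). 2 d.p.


sigma = E * alpha * dT
sigma = 210000 * 11.5e-6 * 58.3
sigma = 2.415 * 58.3
sigma = 140.79 MPa

140.79


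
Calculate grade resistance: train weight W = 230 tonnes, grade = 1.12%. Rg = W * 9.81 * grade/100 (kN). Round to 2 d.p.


Rg = W * 9.81 * grade / 100
Rg = 230 * 9.81 * 1.12 / 100
Rg = 2256.3 * 0.0112
Rg = 25.27 kN

25.27


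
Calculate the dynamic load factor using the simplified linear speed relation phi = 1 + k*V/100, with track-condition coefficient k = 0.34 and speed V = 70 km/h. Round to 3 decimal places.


phi = 1 + k * V / 100
phi = 1 + 0.34 * 70 / 100
phi = 1 + 0.238
phi = 1.238

1.238


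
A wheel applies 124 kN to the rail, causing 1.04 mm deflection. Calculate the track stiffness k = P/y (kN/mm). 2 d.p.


Track stiffness k = P / y
k = 124 / 1.04
k = 119.23 kN/mm

119.23


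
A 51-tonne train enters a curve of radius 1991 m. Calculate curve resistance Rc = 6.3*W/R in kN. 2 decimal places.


Rc = 6.3 * W / R
Rc = 6.3 * 51 / 1991
Rc = 321.3 / 1991
Rc = 0.16 kN

0.16


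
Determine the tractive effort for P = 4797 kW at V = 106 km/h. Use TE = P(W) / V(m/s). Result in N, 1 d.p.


Convert: P = 4797 kW = 4797000 W
V = 106 / 3.6 = 29.4444 m/s
TE = 4797000 / 29.4444
TE = 162917.0 N

162917.0


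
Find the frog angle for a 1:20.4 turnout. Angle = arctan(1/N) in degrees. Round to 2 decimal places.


1/N = 1/20.4 = 0.04902
angle = arctan(0.04902) = 0.04898 rad
angle = 0.04898 * 180/pi = 2.81 degrees

2.81


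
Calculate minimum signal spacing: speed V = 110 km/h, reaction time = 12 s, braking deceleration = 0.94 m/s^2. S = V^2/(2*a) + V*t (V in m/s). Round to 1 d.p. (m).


V = 110 / 3.6 = 30.5556 m/s
Braking distance = 30.5556^2 / (2*0.94) = 496.6181 m
Sighting distance = 30.5556 * 12 = 366.6667 m
S = 496.6181 + 366.6667 = 863.3 m

863.3


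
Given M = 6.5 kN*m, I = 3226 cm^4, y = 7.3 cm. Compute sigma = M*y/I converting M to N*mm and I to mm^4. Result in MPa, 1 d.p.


Convert units:
M = 6.5 kN*m = 6500000 N*mm
y = 7.3 cm = 73 mm
I = 3226 cm^4 = 32260000 mm^4
sigma = 6500000 * 73 / 32260000
sigma = 14.7 MPa

14.7


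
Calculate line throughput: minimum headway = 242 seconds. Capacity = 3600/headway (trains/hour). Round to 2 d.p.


Capacity = 3600 / headway
Capacity = 3600 / 242
Capacity = 14.88 trains/hour

14.88


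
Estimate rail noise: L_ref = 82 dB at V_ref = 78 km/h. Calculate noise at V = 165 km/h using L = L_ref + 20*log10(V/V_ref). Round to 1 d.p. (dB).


V/V_ref = 165 / 78 = 2.115385
log10(2.115385) = 0.325389
20 * 0.325389 = 6.5078
L = 82 + 6.5078 = 88.5 dB

88.5


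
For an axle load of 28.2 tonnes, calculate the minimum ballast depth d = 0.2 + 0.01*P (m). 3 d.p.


d = 0.2 + 0.01 * 28.2
d = 0.2 + 0.282
d = 0.482 m

0.482


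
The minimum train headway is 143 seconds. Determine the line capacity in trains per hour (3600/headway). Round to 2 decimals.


Capacity = 3600 / headway
Capacity = 3600 / 143
Capacity = 25.17 trains/hour

25.17


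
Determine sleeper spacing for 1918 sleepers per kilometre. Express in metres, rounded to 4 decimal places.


Spacing = 1000 m / number of sleepers
Spacing = 1000 / 1918
Spacing = 0.5214 m

0.5214


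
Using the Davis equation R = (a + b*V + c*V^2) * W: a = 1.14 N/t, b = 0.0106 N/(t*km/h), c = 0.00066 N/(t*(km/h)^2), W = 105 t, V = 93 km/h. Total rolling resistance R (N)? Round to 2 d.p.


b*V = 0.0106 * 93 = 0.9858
c*V^2 = 0.00066 * 8649 = 5.70834
R_per_t = 1.14 + 0.9858 + 5.70834 = 7.83414 N/t
R_total = 7.83414 * 105 = 822.58 N

822.58


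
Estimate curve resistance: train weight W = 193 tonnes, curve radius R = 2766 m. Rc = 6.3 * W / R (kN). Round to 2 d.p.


Rc = 6.3 * W / R
Rc = 6.3 * 193 / 2766
Rc = 1215.9 / 2766
Rc = 0.44 kN

0.44


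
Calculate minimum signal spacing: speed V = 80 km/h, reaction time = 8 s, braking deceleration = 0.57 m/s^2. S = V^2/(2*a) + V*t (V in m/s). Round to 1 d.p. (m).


V = 80 / 3.6 = 22.2222 m/s
Braking distance = 22.2222^2 / (2*0.57) = 433.1817 m
Sighting distance = 22.2222 * 8 = 177.7778 m
S = 433.1817 + 177.7778 = 611.0 m

611.0


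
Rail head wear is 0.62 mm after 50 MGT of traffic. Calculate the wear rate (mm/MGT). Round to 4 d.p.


Wear rate = total wear / cumulative tonnage
Rate = 0.62 / 50
Rate = 0.0124 mm/MGT

0.0124


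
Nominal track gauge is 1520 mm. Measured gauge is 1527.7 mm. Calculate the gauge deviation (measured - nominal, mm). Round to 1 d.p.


Deviation = measured - nominal
Deviation = 1527.7 - 1520
Deviation = 7.7 mm

7.7


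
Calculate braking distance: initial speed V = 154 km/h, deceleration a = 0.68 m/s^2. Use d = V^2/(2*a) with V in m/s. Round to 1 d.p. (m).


Convert speed: V = 154 / 3.6 = 42.7778 m/s
V^2 = 1829.9383
d = 1829.9383 / (2 * 0.68)
d = 1829.9383 / 1.36
d = 1345.5 m

1345.5


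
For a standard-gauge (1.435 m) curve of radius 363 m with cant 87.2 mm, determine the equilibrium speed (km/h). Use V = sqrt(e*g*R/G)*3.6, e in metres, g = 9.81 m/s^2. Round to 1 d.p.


Convert cant: e = 87.2 mm = 0.0872 m
V_ms = sqrt(0.0872 * 9.81 * 363 / 1.435)
V_ms = sqrt(216.391509) = 14.7103 m/s
V = 14.7103 * 3.6 = 53.0 km/h

53.0


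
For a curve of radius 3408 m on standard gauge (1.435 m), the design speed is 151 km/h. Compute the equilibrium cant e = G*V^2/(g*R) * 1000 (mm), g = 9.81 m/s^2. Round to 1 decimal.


Convert speed: V = 151 / 3.6 = 41.9444 m/s
Apply formula: e = 1.435 * 41.9444^2 / (9.81 * 3408)
e = 1.435 * 1759.3364 / 33432.48
e = 0.075515 m = 75.5 mm

75.5


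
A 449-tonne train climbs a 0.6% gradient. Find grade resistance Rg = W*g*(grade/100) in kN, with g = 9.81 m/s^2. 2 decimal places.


Rg = W * 9.81 * grade / 100
Rg = 449 * 9.81 * 0.6 / 100
Rg = 4404.69 * 0.006
Rg = 26.43 kN

26.43


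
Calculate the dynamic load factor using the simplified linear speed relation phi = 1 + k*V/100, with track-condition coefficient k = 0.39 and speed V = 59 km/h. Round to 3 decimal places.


phi = 1 + k * V / 100
phi = 1 + 0.39 * 59 / 100
phi = 1 + 0.2301
phi = 1.230

1.230


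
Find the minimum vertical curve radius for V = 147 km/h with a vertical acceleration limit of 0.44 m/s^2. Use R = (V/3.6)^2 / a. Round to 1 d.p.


Convert speed: V = 147 / 3.6 = 40.8333 m/s
V^2 = 1667.3611 m^2/s^2
R_v = 1667.3611 / 0.44
R_v = 3789.5 m

3789.5


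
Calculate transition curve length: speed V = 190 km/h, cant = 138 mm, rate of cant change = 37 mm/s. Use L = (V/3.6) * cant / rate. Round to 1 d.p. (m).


Convert speed: V = 190 / 3.6 = 52.7778 m/s
L = 52.7778 * 138 / 37
L = 7283.3333 / 37
L = 196.8 m

196.8


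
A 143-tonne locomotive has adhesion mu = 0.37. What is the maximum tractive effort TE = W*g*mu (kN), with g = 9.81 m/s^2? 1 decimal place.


TE_max = W * g * mu
TE_max = 143 * 9.81 * 0.37
TE_max = 1402.83 * 0.37
TE_max = 519.0 kN

519.0


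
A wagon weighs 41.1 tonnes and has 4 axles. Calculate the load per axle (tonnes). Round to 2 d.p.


Load per axle = total weight / number of axles
Load = 41.1 / 4
Load = 10.28 tonnes

10.28


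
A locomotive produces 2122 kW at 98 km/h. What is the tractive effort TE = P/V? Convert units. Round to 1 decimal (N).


Convert: P = 2122 kW = 2122000 W
V = 98 / 3.6 = 27.2222 m/s
TE = 2122000 / 27.2222
TE = 77951.0 N

77951.0


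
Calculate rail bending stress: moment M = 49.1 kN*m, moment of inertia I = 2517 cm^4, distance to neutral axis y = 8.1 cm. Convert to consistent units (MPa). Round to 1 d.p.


Convert units:
M = 49.1 kN*m = 49100000 N*mm
y = 8.1 cm = 81 mm
I = 2517 cm^4 = 25170000 mm^4
sigma = 49100000 * 81 / 25170000
sigma = 158.0 MPa

158.0


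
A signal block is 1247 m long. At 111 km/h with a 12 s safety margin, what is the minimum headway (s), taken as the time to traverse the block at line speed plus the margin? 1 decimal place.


V = 111 / 3.6 = 30.8333 m/s
Block traversal time = 1247 / 30.8333 = 40.4432 s
Headway = 40.4432 + 12
Headway = 52.4 s

52.4


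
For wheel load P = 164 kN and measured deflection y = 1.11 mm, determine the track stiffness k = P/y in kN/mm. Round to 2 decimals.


Track stiffness k = P / y
k = 164 / 1.11
k = 147.75 kN/mm

147.75


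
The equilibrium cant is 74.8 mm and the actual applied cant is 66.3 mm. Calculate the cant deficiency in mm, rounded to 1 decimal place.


Cant deficiency = equilibrium cant - actual cant
CD = 74.8 - 66.3
CD = 8.5 mm

8.5


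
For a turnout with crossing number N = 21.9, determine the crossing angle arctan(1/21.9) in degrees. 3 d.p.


1/N = 1/21.9 = 0.045662
angle = arctan(0.045662) = 0.04563 rad
angle = 0.04563 * 180/pi = 2.614 degrees

2.614


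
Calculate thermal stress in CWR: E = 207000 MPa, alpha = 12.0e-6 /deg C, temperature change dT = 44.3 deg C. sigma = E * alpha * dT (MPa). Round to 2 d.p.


sigma = E * alpha * dT
sigma = 207000 * 12.0e-6 * 44.3
sigma = 2.484 * 44.3
sigma = 110.04 MPa

110.04


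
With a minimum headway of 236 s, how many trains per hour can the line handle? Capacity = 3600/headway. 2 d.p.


Capacity = 3600 / headway
Capacity = 3600 / 236
Capacity = 15.25 trains/hour

15.25


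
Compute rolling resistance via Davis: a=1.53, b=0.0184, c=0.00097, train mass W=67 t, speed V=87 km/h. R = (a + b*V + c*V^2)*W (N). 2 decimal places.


b*V = 0.0184 * 87 = 1.6008
c*V^2 = 0.00097 * 7569 = 7.34193
R_per_t = 1.53 + 1.6008 + 7.34193 = 10.47273 N/t
R_total = 10.47273 * 67 = 701.67 N

701.67


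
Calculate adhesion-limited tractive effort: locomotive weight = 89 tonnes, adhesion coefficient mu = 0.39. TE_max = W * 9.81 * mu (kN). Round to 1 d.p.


TE_max = W * g * mu
TE_max = 89 * 9.81 * 0.39
TE_max = 873.09 * 0.39
TE_max = 340.5 kN

340.5


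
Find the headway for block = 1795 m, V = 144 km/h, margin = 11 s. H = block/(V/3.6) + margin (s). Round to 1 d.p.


V = 144 / 3.6 = 40.0 m/s
Block traversal time = 1795 / 40.0 = 44.875 s
Headway = 44.875 + 11
Headway = 55.9 s

55.9


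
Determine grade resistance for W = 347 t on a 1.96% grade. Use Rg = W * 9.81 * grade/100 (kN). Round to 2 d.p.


Rg = W * 9.81 * grade / 100
Rg = 347 * 9.81 * 1.96 / 100
Rg = 3404.07 * 0.0196
Rg = 66.72 kN

66.72


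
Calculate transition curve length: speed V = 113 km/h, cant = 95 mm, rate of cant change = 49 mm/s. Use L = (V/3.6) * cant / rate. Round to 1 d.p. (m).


Convert speed: V = 113 / 3.6 = 31.3889 m/s
L = 31.3889 * 95 / 49
L = 2981.9444 / 49
L = 60.9 m

60.9


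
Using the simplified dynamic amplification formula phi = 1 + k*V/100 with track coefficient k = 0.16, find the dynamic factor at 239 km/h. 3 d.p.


phi = 1 + k * V / 100
phi = 1 + 0.16 * 239 / 100
phi = 1 + 0.3824
phi = 1.382

1.382


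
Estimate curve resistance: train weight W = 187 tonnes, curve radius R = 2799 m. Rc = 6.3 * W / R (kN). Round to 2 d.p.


Rc = 6.3 * W / R
Rc = 6.3 * 187 / 2799
Rc = 1178.1 / 2799
Rc = 0.42 kN

0.42


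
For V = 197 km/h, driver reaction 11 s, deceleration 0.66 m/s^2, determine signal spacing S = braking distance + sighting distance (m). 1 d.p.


V = 197 / 3.6 = 54.7222 m/s
Braking distance = 54.7222^2 / (2*0.66) = 2268.577 m
Sighting distance = 54.7222 * 11 = 601.9444 m
S = 2268.577 + 601.9444 = 2870.5 m

2870.5


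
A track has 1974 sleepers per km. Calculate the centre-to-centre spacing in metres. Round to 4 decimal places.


Spacing = 1000 m / number of sleepers
Spacing = 1000 / 1974
Spacing = 0.5066 m

0.5066


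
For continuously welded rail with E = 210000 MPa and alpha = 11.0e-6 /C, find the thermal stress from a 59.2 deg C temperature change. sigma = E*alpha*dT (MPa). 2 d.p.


sigma = E * alpha * dT
sigma = 210000 * 11.0e-6 * 59.2
sigma = 2.31 * 59.2
sigma = 136.75 MPa

136.75


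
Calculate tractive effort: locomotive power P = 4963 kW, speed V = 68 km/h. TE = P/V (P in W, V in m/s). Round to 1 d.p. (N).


Convert: P = 4963 kW = 4963000 W
V = 68 / 3.6 = 18.8889 m/s
TE = 4963000 / 18.8889
TE = 262747.1 N

262747.1


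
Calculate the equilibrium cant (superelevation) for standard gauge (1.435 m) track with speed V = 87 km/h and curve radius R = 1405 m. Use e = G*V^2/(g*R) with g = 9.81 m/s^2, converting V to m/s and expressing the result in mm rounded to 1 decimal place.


Convert speed: V = 87 / 3.6 = 24.1667 m/s
Apply formula: e = 1.435 * 24.1667^2 / (9.81 * 1405)
e = 1.435 * 584.0278 / 13783.05
e = 0.060805 m = 60.8 mm

60.8


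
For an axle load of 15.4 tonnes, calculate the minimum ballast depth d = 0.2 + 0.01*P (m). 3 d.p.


d = 0.2 + 0.01 * 15.4
d = 0.2 + 0.154
d = 0.354 m

0.354


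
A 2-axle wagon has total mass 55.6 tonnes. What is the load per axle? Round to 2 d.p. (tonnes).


Load per axle = total weight / number of axles
Load = 55.6 / 2
Load = 27.80 tonnes

27.80


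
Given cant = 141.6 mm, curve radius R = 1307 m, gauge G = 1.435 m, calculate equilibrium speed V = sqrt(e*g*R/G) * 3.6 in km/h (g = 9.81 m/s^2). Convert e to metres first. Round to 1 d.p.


Convert cant: e = 141.6 mm = 0.1416 m
V_ms = sqrt(0.1416 * 9.81 * 1307 / 1.435)
V_ms = sqrt(1265.190573) = 35.5695 m/s
V = 35.5695 * 3.6 = 128.1 km/h

128.1


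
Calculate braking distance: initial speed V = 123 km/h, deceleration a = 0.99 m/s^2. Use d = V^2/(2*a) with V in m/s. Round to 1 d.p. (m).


Convert speed: V = 123 / 3.6 = 34.1667 m/s
V^2 = 1167.3611
d = 1167.3611 / (2 * 0.99)
d = 1167.3611 / 1.98
d = 589.6 m

589.6


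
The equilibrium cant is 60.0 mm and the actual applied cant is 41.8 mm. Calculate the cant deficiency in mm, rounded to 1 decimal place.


Cant deficiency = equilibrium cant - actual cant
CD = 60.0 - 41.8
CD = 18.2 mm

18.2


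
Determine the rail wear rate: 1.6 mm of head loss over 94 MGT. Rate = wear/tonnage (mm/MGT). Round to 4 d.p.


Wear rate = total wear / cumulative tonnage
Rate = 1.6 / 94
Rate = 0.0170 mm/MGT

0.0170


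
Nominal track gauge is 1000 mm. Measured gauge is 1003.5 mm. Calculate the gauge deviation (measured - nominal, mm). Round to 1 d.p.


Deviation = measured - nominal
Deviation = 1003.5 - 1000
Deviation = 3.5 mm

3.5


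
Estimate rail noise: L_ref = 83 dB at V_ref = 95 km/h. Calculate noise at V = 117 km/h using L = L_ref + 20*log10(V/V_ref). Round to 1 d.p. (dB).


V/V_ref = 117 / 95 = 1.231579
log10(1.231579) = 0.090462
20 * 0.090462 = 1.8092
L = 83 + 1.8092 = 84.8 dB

84.8


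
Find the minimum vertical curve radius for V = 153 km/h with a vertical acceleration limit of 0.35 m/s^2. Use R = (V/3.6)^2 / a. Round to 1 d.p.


Convert speed: V = 153 / 3.6 = 42.5 m/s
V^2 = 1806.25 m^2/s^2
R_v = 1806.25 / 0.35
R_v = 5160.7 m

5160.7


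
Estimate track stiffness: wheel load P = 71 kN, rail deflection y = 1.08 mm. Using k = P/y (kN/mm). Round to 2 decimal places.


Track stiffness k = P / y
k = 71 / 1.08
k = 65.74 kN/mm

65.74


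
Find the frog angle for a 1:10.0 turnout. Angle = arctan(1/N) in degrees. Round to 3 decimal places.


1/N = 1/10.0 = 0.1
angle = arctan(0.1) = 0.099669 rad
angle = 0.099669 * 180/pi = 5.711 degrees

5.711


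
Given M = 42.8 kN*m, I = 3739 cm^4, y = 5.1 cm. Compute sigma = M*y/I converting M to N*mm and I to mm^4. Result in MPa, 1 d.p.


Convert units:
M = 42.8 kN*m = 42800000 N*mm
y = 5.1 cm = 51 mm
I = 3739 cm^4 = 37390000 mm^4
sigma = 42800000 * 51 / 37390000
sigma = 58.4 MPa

58.4


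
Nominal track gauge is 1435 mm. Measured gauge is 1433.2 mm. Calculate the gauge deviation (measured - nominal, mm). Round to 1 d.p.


Deviation = measured - nominal
Deviation = 1433.2 - 1435
Deviation = -1.8 mm

-1.8


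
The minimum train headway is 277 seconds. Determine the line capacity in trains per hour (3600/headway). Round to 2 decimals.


Capacity = 3600 / headway
Capacity = 3600 / 277
Capacity = 13.00 trains/hour

13.00


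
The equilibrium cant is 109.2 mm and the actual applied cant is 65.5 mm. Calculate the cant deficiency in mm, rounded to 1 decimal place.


Cant deficiency = equilibrium cant - actual cant
CD = 109.2 - 65.5
CD = 43.7 mm

43.7


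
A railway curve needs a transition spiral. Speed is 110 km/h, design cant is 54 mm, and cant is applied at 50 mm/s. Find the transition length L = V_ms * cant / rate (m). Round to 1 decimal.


Convert speed: V = 110 / 3.6 = 30.5556 m/s
L = 30.5556 * 54 / 50
L = 1650.0 / 50
L = 33.0 m

33.0


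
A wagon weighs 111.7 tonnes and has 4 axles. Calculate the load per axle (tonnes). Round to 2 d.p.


Load per axle = total weight / number of axles
Load = 111.7 / 4
Load = 27.93 tonnes

27.93


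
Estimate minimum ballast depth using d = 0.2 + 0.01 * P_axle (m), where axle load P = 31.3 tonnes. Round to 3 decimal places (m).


d = 0.2 + 0.01 * 31.3
d = 0.2 + 0.313
d = 0.513 m

0.513


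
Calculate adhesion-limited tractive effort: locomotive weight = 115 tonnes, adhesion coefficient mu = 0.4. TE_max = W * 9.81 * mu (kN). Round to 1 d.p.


TE_max = W * g * mu
TE_max = 115 * 9.81 * 0.4
TE_max = 1128.15 * 0.4
TE_max = 451.3 kN

451.3


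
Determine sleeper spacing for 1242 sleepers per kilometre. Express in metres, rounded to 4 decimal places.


Spacing = 1000 m / number of sleepers
Spacing = 1000 / 1242
Spacing = 0.8052 m

0.8052


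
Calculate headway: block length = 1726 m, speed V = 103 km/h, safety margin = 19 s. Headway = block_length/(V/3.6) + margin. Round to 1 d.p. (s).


V = 103 / 3.6 = 28.6111 m/s
Block traversal time = 1726 / 28.6111 = 60.3262 s
Headway = 60.3262 + 19
Headway = 79.3 s

79.3


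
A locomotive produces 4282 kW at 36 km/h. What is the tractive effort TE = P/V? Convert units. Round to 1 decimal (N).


Convert: P = 4282 kW = 4282000 W
V = 36 / 3.6 = 10.0 m/s
TE = 4282000 / 10.0
TE = 428200.0 N

428200.0


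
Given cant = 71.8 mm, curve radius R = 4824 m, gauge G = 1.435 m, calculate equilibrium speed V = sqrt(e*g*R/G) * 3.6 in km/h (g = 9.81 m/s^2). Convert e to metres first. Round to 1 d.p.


Convert cant: e = 71.8 mm = 0.0718 m
V_ms = sqrt(0.0718 * 9.81 * 4824 / 1.435)
V_ms = sqrt(2367.8209) = 48.6603 m/s
V = 48.6603 * 3.6 = 175.2 km/h

175.2


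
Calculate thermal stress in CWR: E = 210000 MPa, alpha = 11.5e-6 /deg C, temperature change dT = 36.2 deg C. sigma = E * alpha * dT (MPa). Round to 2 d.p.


sigma = E * alpha * dT
sigma = 210000 * 11.5e-6 * 36.2
sigma = 2.415 * 36.2
sigma = 87.42 MPa

87.42


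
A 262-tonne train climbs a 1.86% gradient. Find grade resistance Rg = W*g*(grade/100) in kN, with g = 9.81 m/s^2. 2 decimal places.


Rg = W * 9.81 * grade / 100
Rg = 262 * 9.81 * 1.86 / 100
Rg = 2570.22 * 0.0186
Rg = 47.81 kN

47.81


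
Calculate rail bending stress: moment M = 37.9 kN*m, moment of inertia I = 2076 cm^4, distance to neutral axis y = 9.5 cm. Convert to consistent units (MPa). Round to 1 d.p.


Convert units:
M = 37.9 kN*m = 37900000 N*mm
y = 9.5 cm = 95 mm
I = 2076 cm^4 = 20760000 mm^4
sigma = 37900000 * 95 / 20760000
sigma = 173.4 MPa

173.4


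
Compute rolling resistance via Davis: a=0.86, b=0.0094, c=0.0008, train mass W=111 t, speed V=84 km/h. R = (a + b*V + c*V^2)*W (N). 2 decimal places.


b*V = 0.0094 * 84 = 0.7896
c*V^2 = 0.0008 * 7056 = 5.6448
R_per_t = 0.86 + 0.7896 + 5.6448 = 7.2944 N/t
R_total = 7.2944 * 111 = 809.68 N

809.68


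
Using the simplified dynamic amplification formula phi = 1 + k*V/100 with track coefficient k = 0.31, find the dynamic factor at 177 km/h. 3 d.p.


phi = 1 + k * V / 100
phi = 1 + 0.31 * 177 / 100
phi = 1 + 0.5487
phi = 1.549

1.549


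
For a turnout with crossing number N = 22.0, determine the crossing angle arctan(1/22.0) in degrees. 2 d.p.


1/N = 1/22.0 = 0.045455
angle = arctan(0.045455) = 0.045423 rad
angle = 0.045423 * 180/pi = 2.60 degrees

2.60


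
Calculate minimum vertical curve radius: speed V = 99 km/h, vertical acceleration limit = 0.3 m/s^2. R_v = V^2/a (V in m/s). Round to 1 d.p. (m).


Convert speed: V = 99 / 3.6 = 27.5 m/s
V^2 = 756.25 m^2/s^2
R_v = 756.25 / 0.3
R_v = 2520.8 m

2520.8


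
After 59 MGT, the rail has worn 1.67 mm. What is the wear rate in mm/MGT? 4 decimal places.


Wear rate = total wear / cumulative tonnage
Rate = 1.67 / 59
Rate = 0.0283 mm/MGT

0.0283


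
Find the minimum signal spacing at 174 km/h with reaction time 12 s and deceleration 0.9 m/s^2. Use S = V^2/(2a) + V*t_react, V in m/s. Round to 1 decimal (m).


V = 174 / 3.6 = 48.3333 m/s
Braking distance = 48.3333^2 / (2*0.9) = 1297.8395 m
Sighting distance = 48.3333 * 12 = 580.0 m
S = 1297.8395 + 580.0 = 1877.8 m

1877.8


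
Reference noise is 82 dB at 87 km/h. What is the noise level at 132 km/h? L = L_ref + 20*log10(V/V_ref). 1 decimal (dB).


V/V_ref = 132 / 87 = 1.517241
log10(1.517241) = 0.181055
20 * 0.181055 = 3.6211
L = 82 + 3.6211 = 85.6 dB

85.6


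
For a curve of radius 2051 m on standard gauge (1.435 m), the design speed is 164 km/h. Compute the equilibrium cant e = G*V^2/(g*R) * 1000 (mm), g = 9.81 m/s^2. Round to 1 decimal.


Convert speed: V = 164 / 3.6 = 45.5556 m/s
Apply formula: e = 1.435 * 45.5556^2 / (9.81 * 2051)
e = 1.435 * 2075.3086 / 20120.31
e = 0.148013 m = 148.0 mm

148.0


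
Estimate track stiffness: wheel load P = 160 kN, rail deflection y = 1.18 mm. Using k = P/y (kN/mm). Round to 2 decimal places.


Track stiffness k = P / y
k = 160 / 1.18
k = 135.59 kN/mm

135.59


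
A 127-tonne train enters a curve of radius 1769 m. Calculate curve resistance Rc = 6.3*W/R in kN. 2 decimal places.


Rc = 6.3 * W / R
Rc = 6.3 * 127 / 1769
Rc = 800.1 / 1769
Rc = 0.45 kN

0.45


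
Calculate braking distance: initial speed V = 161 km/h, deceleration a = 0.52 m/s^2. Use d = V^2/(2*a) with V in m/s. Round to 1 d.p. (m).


Convert speed: V = 161 / 3.6 = 44.7222 m/s
V^2 = 2000.0772
d = 2000.0772 / (2 * 0.52)
d = 2000.0772 / 1.04
d = 1923.2 m

1923.2


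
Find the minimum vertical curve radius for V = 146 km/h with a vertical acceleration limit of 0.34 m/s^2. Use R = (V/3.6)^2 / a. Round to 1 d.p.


Convert speed: V = 146 / 3.6 = 40.5556 m/s
V^2 = 1644.7531 m^2/s^2
R_v = 1644.7531 / 0.34
R_v = 4837.5 m

4837.5


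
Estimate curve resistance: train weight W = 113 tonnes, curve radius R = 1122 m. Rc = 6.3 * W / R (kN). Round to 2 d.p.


Rc = 6.3 * W / R
Rc = 6.3 * 113 / 1122
Rc = 711.9 / 1122
Rc = 0.63 kN

0.63


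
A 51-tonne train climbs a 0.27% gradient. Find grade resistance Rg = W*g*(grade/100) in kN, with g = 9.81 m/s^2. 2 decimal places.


Rg = W * 9.81 * grade / 100
Rg = 51 * 9.81 * 0.27 / 100
Rg = 500.31 * 0.0027
Rg = 1.35 kN

1.35


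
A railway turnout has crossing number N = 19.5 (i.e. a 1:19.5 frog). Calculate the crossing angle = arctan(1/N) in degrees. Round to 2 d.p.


1/N = 1/19.5 = 0.051282
angle = arctan(0.051282) = 0.051237 rad
angle = 0.051237 * 180/pi = 2.94 degrees

2.94


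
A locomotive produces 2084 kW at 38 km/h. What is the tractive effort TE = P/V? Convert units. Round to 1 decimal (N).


Convert: P = 2084 kW = 2084000 W
V = 38 / 3.6 = 10.5556 m/s
TE = 2084000 / 10.5556
TE = 197431.6 N

197431.6


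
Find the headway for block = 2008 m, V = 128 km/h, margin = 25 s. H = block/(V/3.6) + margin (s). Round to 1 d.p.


V = 128 / 3.6 = 35.5556 m/s
Block traversal time = 2008 / 35.5556 = 56.475 s
Headway = 56.475 + 25
Headway = 81.5 s

81.5


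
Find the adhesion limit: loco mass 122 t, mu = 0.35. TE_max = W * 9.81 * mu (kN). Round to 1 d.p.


TE_max = W * g * mu
TE_max = 122 * 9.81 * 0.35
TE_max = 1196.82 * 0.35
TE_max = 418.9 kN

418.9


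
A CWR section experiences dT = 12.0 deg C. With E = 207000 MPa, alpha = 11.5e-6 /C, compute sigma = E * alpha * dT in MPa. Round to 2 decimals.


sigma = E * alpha * dT
sigma = 207000 * 11.5e-6 * 12.0
sigma = 2.3805 * 12.0
sigma = 28.57 MPa

28.57


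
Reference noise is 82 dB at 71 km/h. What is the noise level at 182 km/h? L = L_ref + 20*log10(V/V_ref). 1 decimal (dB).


V/V_ref = 182 / 71 = 2.56338
log10(2.56338) = 0.408813
20 * 0.408813 = 8.1763
L = 82 + 8.1763 = 90.2 dB

90.2


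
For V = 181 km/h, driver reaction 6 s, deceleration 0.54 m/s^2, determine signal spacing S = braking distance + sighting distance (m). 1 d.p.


V = 181 / 3.6 = 50.2778 m/s
Braking distance = 50.2778^2 / (2*0.54) = 2340.6064 m
Sighting distance = 50.2778 * 6 = 301.6667 m
S = 2340.6064 + 301.6667 = 2642.3 m

2642.3


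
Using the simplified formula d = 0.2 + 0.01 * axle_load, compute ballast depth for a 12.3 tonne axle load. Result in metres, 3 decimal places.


d = 0.2 + 0.01 * 12.3
d = 0.2 + 0.123
d = 0.323 m

0.323


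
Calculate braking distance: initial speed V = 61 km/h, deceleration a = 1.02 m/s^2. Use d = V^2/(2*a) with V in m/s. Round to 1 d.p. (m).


Convert speed: V = 61 / 3.6 = 16.9444 m/s
V^2 = 287.1142
d = 287.1142 / (2 * 1.02)
d = 287.1142 / 2.04
d = 140.7 m

140.7


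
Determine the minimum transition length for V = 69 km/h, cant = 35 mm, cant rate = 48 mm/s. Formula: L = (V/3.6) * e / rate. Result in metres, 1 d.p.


Convert speed: V = 69 / 3.6 = 19.1667 m/s
L = 19.1667 * 35 / 48
L = 670.8333 / 48
L = 14.0 m

14.0


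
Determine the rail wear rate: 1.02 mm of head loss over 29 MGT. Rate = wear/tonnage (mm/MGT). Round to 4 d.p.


Wear rate = total wear / cumulative tonnage
Rate = 1.02 / 29
Rate = 0.0352 mm/MGT

0.0352


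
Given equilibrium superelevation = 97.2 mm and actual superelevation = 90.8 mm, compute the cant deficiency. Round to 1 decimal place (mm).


Cant deficiency = equilibrium cant - actual cant
CD = 97.2 - 90.8
CD = 6.4 mm

6.4


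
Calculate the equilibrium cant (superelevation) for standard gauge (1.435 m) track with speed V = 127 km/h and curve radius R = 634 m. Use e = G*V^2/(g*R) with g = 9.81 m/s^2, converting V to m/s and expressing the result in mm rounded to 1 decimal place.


Convert speed: V = 127 / 3.6 = 35.2778 m/s
Apply formula: e = 1.435 * 35.2778^2 / (9.81 * 634)
e = 1.435 * 1244.5216 / 6219.54
e = 0.287142 m = 287.1 mm

287.1


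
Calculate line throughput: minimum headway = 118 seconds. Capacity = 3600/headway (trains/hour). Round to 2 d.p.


Capacity = 3600 / headway
Capacity = 3600 / 118
Capacity = 30.51 trains/hour

30.51


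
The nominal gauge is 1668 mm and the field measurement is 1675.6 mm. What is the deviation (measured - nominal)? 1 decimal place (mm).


Deviation = measured - nominal
Deviation = 1675.6 - 1668
Deviation = 7.6 mm

7.6


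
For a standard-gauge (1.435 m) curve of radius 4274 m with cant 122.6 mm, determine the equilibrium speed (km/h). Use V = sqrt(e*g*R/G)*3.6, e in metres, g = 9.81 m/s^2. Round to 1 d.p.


Convert cant: e = 122.6 mm = 0.1226 m
V_ms = sqrt(0.1226 * 9.81 * 4274 / 1.435)
V_ms = sqrt(3582.136198) = 59.8509 m/s
V = 59.8509 * 3.6 = 215.5 km/h

215.5


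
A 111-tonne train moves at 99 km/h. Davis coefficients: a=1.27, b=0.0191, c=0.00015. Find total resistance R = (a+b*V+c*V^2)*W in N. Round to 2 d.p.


b*V = 0.0191 * 99 = 1.8909
c*V^2 = 0.00015 * 9801 = 1.47015
R_per_t = 1.27 + 1.8909 + 1.47015 = 4.63105 N/t
R_total = 4.63105 * 111 = 514.05 N

514.05


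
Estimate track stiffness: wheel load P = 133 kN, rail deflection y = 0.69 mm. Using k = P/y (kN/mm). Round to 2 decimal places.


Track stiffness k = P / y
k = 133 / 0.69
k = 192.75 kN/mm

192.75


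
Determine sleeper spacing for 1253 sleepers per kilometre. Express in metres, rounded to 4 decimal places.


Spacing = 1000 m / number of sleepers
Spacing = 1000 / 1253
Spacing = 0.7981 m

0.7981


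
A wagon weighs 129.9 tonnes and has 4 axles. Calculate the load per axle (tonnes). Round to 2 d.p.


Load per axle = total weight / number of axles
Load = 129.9 / 4
Load = 32.48 tonnes

32.48


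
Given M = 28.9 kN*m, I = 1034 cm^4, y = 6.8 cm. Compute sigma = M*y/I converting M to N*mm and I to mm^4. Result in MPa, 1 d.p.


Convert units:
M = 28.9 kN*m = 28900000 N*mm
y = 6.8 cm = 68 mm
I = 1034 cm^4 = 10340000 mm^4
sigma = 28900000 * 68 / 10340000
sigma = 190.1 MPa

190.1
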